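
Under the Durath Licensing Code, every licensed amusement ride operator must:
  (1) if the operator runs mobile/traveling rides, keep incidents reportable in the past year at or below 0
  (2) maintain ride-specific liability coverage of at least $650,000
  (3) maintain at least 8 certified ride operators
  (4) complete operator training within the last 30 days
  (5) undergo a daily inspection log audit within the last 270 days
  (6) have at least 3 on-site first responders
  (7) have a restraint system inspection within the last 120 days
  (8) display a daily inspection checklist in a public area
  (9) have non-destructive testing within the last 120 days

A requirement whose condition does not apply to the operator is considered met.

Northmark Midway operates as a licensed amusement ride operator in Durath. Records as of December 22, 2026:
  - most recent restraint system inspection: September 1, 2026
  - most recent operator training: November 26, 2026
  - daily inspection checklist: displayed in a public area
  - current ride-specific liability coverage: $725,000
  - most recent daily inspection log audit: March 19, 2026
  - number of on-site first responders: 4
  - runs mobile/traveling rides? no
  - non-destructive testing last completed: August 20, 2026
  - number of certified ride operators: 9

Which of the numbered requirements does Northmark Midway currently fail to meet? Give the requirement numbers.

1. condition 'runs mobile/traveling rides' does not hold → requirement n/a → met
2. ride-specific liability coverage $725,000 ≥ $650,000 → met
3. certified ride operators 9 ≥ 8 → met
4. operator training 26 days ago vs limit 30 → met
5. daily inspection log audit 278 days ago vs limit 270 → not met
6. on-site first responders 4 ≥ 3 → met
7. restraint system inspection 112 days ago vs limit 120 → met
8. daily inspection checklist present → met
9. non-destructive testing 124 days ago vs limit 120 → not met
Not met: 5, 9

5, 9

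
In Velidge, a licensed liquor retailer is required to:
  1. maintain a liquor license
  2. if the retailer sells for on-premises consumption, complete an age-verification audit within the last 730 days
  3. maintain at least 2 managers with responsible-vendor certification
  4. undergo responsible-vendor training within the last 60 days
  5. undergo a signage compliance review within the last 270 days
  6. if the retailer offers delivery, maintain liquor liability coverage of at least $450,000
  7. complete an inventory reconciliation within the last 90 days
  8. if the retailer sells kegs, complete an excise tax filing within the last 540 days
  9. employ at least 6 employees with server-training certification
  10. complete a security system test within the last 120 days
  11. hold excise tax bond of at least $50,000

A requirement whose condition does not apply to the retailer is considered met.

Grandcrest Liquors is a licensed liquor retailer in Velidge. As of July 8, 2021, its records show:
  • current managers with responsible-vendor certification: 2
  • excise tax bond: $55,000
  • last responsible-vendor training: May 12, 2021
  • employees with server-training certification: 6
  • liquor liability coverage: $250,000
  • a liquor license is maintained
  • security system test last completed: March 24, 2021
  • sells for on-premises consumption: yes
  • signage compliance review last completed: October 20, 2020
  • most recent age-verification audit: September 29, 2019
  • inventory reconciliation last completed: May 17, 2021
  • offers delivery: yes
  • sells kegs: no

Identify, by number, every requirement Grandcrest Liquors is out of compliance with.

1. liquor license present → met
2. condition 'sells for on-premises consumption' holds; age-verification audit 648 days ago vs limit 730 → met
3. managers with responsible-vendor certification 2 ≥ 2 → met
4. responsible-vendor training 57 days ago vs limit 60 → met
5. signage compliance review 261 days ago vs limit 270 → met
6. condition 'offers delivery' holds; liquor liability coverage $250,000 < $450,000 → not met
7. inventory reconciliation 52 days ago vs limit 90 → met
8. condition 'sells kegs' does not hold → requirement n/a → met
9. employees with server-training certification 6 ≥ 6 → met
10. security system test 106 days ago vs limit 120 → met
11. excise tax bond $55,000 ≥ $50,000 → met
Not met: 6

6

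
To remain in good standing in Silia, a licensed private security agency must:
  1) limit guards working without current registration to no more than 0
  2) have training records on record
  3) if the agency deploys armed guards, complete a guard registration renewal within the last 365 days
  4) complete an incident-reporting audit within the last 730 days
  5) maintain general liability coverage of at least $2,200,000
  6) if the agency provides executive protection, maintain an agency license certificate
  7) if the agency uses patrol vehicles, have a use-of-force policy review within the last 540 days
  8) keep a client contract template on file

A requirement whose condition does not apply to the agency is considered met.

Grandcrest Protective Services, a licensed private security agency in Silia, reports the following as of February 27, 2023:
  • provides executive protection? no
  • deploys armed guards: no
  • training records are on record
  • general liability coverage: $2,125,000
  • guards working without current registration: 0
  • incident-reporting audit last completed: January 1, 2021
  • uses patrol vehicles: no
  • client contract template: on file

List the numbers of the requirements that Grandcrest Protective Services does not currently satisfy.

1. guards working without current registration 0 ≤ 0 → met
2. training records present → met
3. condition 'deploys armed guards' does not hold → requirement n/a → met
4. incident-reporting audit 787 days ago vs limit 730 → not met
5. general liability coverage $2,125,000 < $2,200,000 → not met
6. condition 'provides executive protection' does not hold → requirement n/a → met
7. condition 'uses patrol vehicles' does not hold → requirement n/a → met
8. client contract template present → met
Not met: 4, 5

4, 5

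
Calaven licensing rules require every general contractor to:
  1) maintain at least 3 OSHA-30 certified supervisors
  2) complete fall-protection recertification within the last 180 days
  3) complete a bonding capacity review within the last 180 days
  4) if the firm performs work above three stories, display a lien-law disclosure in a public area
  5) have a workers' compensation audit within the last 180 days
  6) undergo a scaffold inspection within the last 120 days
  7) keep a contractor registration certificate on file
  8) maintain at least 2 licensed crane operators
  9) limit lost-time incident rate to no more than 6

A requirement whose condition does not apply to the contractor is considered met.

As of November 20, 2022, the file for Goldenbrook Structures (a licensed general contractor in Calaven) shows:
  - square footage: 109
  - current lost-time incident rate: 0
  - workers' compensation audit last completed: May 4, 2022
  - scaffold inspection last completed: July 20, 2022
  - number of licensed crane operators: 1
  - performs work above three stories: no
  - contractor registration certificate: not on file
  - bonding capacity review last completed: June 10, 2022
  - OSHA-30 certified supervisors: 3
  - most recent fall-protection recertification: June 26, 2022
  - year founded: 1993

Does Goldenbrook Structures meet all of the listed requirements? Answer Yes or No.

No

1. OSHA-30 certified supervisors 3 ≥ 3 → met
2. fall-protection recertification 147 days ago vs limit 180 → met
3. bonding capacity review 163 days ago vs limit 180 → met
4. condition 'performs work above three stories' does not hold → requirement n/a → met
5. workers' compensation audit 200 days ago vs limit 180 → not met
6. scaffold inspection 123 days ago vs limit 120 → not met
7. contractor registration certificate absent → not met
8. licensed crane operators 1 < 2 → not met
9. lost-time incident rate 0 ≤ 6 → met
Not met: 5, 6, 7, 8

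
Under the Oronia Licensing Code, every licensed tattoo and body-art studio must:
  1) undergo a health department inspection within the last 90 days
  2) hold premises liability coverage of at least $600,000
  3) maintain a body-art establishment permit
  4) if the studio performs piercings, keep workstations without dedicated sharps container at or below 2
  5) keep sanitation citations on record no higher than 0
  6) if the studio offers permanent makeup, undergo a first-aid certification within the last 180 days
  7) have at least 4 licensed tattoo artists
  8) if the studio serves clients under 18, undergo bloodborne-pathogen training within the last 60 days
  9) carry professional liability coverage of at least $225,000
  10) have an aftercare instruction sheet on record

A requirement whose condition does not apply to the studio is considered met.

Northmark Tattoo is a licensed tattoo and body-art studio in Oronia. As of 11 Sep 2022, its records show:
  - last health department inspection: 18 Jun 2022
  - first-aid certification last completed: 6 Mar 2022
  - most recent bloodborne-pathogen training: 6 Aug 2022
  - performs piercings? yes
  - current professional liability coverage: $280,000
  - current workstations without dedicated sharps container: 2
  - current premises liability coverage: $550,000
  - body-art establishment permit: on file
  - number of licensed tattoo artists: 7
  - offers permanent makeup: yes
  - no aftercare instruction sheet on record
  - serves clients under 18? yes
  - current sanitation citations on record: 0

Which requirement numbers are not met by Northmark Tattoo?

1. health department inspection 85 days ago vs limit 90 → met
2. premises liability coverage $550,000 < $600,000 → not met
3. body-art establishment permit present → met
4. condition 'performs piercings' holds; workstations without dedicated sharps container 2 ≤ 2 → met
5. sanitation citations on record 0 ≤ 0 → met
6. condition 'offers permanent makeup' holds; first-aid certification 189 days ago vs limit 180 → not met
7. licensed tattoo artists 7 ≥ 4 → met
8. condition 'serves clients under 18' holds; bloodborne-pathogen training 36 days ago vs limit 60 → met
9. professional liability coverage $280,000 ≥ $225,000 → met
10. aftercare instruction sheet absent → not met
Not met: 2, 6, 10

2, 6, 10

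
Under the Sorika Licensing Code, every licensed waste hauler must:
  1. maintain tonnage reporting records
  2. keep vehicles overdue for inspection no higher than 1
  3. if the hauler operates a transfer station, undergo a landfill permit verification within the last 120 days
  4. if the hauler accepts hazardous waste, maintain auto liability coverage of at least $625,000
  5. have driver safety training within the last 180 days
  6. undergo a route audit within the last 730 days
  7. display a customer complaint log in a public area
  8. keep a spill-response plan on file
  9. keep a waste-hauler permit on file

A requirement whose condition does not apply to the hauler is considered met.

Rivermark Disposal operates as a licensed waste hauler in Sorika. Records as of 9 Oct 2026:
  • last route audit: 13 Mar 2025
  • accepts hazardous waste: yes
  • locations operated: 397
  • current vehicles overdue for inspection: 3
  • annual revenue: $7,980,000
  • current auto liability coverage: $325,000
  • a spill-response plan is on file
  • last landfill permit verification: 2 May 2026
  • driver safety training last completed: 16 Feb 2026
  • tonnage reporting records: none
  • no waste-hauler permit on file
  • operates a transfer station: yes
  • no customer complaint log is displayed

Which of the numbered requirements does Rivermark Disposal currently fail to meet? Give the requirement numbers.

1, 2, 3, 4, 5, 7, 9

1. tonnage reporting records absent → not met
2. vehicles overdue for inspection 3 > 1 → not met
3. condition 'operates a transfer station' holds; landfill permit verification 160 days ago vs limit 120 → not met
4. condition 'accepts hazardous waste' holds; auto liability coverage $325,000 < $625,000 → not met
5. driver safety training 235 days ago vs limit 180 → not met
6. route audit 575 days ago vs limit 730 → met
7. customer complaint log absent → not met
8. spill-response plan present → met
9. waste-hauler permit absent → not met
Not met: 1, 2, 3, 4, 5, 7, 9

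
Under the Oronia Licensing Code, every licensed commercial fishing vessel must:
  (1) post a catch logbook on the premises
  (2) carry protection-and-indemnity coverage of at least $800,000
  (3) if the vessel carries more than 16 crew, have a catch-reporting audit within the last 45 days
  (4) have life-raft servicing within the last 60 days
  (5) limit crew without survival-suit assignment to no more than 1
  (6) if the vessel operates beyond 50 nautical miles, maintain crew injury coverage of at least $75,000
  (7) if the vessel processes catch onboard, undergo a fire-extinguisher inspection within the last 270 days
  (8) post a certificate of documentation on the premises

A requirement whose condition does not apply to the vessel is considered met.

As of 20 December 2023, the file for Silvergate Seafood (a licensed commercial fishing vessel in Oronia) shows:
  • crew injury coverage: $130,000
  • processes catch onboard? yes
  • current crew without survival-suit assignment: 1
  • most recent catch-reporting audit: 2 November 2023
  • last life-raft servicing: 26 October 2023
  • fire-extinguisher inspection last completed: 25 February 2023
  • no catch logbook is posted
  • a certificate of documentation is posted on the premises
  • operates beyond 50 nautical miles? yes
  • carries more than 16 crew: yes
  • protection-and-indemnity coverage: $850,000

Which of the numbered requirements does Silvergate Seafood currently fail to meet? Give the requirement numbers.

1, 3, 7

1. catch logbook absent → not met
2. protection-and-indemnity coverage $850,000 ≥ $800,000 → met
3. condition 'carries more than 16 crew' holds; catch-reporting audit 48 days ago vs limit 45 → not met
4. life-raft servicing 55 days ago vs limit 60 → met
5. crew without survival-suit assignment 1 ≤ 1 → met
6. condition 'operates beyond 50 nautical miles' holds; crew injury coverage $130,000 ≥ $75,000 → met
7. condition 'processes catch onboard' holds; fire-extinguisher inspection 298 days ago vs limit 270 → not met
8. certificate of documentation present → met
Not met: 1, 3, 7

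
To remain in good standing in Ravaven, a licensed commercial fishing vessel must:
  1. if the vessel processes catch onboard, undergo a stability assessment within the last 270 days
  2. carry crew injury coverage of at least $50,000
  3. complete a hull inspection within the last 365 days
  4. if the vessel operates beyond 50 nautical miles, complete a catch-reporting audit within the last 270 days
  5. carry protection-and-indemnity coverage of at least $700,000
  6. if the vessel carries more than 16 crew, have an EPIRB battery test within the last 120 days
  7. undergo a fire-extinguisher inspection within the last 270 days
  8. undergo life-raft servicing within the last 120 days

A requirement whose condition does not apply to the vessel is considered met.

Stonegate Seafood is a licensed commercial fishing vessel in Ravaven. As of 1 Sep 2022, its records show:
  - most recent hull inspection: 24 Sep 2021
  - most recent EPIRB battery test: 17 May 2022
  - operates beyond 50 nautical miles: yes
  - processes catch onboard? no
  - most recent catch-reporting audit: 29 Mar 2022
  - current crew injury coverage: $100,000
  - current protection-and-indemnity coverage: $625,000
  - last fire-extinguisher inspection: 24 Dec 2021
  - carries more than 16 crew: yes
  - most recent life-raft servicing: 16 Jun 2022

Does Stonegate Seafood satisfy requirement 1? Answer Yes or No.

1. condition 'processes catch onboard' does not hold → requirement n/a → met

Yes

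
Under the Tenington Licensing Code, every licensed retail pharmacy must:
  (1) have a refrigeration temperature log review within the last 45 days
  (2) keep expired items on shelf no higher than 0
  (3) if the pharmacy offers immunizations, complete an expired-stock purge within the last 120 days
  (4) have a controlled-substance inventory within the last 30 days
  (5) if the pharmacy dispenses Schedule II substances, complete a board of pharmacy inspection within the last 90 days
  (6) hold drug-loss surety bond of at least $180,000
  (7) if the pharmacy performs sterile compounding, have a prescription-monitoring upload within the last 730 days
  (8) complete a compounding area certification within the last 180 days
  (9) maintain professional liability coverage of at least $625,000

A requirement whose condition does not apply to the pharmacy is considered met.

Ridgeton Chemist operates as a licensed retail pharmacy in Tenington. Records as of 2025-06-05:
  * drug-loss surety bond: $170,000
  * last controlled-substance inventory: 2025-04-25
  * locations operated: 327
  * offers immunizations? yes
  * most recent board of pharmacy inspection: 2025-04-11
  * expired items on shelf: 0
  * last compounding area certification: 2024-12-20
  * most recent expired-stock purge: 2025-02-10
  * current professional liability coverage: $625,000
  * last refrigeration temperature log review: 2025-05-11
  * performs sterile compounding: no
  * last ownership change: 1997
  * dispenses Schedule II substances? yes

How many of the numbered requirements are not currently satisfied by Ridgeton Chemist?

2

1. refrigeration temperature log review 25 days ago vs limit 45 → met
2. expired items on shelf 0 ≤ 0 → met
3. condition 'offers immunizations' holds; expired-stock purge 115 days ago vs limit 120 → met
4. controlled-substance inventory 41 days ago vs limit 30 → not met
5. condition 'dispenses Schedule II substances' holds; board of pharmacy inspection 55 days ago vs limit 90 → met
6. drug-loss surety bond $170,000 < $180,000 → not met
7. condition 'performs sterile compounding' does not hold → requirement n/a → met
8. compounding area certification 167 days ago vs limit 180 → met
9. professional liability coverage $625,000 ≥ $625,000 → met
Not met: 2 of 9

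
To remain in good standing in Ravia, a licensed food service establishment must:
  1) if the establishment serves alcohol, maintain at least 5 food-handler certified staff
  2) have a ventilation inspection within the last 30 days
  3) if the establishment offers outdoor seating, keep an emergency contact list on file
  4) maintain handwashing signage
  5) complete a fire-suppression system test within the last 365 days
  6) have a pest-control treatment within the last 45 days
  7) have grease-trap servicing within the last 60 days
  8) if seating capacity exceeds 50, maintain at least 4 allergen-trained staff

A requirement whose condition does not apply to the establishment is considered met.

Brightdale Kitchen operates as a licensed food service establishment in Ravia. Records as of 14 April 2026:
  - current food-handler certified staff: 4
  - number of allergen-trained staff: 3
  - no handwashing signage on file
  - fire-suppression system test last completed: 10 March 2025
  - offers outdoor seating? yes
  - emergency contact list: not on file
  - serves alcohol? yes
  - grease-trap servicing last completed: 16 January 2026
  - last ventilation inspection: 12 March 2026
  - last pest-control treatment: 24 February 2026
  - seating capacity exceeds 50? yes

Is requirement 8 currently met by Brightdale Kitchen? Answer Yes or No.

8. condition 'seating capacity exceeds 50' holds; allergen-trained staff 3 < 4 → not met

No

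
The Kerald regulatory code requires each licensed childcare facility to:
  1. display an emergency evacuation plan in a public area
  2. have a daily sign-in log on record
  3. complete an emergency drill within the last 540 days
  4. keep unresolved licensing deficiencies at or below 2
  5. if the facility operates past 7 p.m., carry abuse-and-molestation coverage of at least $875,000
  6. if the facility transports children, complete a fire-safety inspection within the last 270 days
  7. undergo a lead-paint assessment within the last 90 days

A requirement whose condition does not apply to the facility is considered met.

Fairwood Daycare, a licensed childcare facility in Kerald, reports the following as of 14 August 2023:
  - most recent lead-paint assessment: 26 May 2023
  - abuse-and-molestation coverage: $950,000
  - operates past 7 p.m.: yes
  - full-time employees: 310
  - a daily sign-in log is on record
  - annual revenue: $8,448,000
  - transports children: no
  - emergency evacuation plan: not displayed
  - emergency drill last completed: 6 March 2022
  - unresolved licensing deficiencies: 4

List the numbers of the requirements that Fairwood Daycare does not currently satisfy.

1, 4

1. emergency evacuation plan absent → not met
2. daily sign-in log present → met
3. emergency drill 526 days ago vs limit 540 → met
4. unresolved licensing deficiencies 4 > 2 → not met
5. condition 'operates past 7 p.m.' holds; abuse-and-molestation coverage $950,000 ≥ $875,000 → met
6. condition 'transports children' does not hold → requirement n/a → met
7. lead-paint assessment 80 days ago vs limit 90 → met
Not met: 1, 4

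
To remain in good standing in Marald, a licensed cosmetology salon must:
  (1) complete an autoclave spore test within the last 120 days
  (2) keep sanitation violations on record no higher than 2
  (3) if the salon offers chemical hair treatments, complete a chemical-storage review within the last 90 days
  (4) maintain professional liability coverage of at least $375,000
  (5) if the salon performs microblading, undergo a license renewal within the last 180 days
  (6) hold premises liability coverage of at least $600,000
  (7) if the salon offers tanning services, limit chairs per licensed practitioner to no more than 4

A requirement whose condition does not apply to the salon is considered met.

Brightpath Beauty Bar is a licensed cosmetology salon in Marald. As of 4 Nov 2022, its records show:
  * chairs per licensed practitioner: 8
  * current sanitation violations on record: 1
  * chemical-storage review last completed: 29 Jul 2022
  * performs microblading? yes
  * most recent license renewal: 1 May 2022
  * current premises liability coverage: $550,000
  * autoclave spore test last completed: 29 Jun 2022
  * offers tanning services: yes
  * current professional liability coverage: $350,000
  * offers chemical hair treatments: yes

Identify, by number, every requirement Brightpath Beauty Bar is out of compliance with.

1. autoclave spore test 128 days ago vs limit 120 → not met
2. sanitation violations on record 1 ≤ 2 → met
3. condition 'offers chemical hair treatments' holds; chemical-storage review 98 days ago vs limit 90 → not met
4. professional liability coverage $350,000 < $375,000 → not met
5. condition 'performs microblading' holds; license renewal 187 days ago vs limit 180 → not met
6. premises liability coverage $550,000 < $600,000 → not met
7. condition 'offers tanning services' holds; chairs per licensed practitioner 8 > 4 → not met
Not met: 1, 3, 4, 5, 6, 7

1, 3, 4, 5, 6, 7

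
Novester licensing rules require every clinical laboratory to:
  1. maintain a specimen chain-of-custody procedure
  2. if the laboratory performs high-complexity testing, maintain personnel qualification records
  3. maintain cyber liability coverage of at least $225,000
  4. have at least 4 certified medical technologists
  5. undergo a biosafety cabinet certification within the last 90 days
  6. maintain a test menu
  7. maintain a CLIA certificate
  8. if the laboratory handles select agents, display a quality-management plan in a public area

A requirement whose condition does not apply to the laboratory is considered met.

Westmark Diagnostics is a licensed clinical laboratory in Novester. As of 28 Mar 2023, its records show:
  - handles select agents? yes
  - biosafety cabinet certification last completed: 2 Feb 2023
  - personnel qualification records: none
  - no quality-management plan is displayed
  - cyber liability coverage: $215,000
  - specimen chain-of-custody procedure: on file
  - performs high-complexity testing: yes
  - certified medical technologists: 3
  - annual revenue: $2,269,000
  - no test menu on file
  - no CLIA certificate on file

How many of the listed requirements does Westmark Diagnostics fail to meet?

6

1. specimen chain-of-custody procedure present → met
2. condition 'performs high-complexity testing' holds; personnel qualification records absent → not met
3. cyber liability coverage $215,000 < $225,000 → not met
4. certified medical technologists 3 < 4 → not met
5. biosafety cabinet certification 54 days ago vs limit 90 → met
6. test menu absent → not met
7. CLIA certificate absent → not met
8. condition 'handles select agents' holds; quality-management plan absent → not met
Not met: 6 of 8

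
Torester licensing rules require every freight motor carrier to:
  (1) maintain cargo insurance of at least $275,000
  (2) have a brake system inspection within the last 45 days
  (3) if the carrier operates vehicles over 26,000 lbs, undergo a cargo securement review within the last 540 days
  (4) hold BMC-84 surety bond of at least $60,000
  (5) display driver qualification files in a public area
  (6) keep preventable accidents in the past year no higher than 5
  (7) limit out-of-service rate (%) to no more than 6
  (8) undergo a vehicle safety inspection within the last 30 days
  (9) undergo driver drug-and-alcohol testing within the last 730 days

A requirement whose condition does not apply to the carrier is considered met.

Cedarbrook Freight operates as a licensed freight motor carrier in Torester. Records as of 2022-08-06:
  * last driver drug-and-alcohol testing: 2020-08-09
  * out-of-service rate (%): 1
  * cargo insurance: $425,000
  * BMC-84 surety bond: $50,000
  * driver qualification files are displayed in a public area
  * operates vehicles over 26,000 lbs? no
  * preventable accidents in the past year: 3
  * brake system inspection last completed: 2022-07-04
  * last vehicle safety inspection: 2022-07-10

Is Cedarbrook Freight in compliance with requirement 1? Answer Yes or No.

Yes

1. cargo insurance $425,000 ≥ $275,000 → met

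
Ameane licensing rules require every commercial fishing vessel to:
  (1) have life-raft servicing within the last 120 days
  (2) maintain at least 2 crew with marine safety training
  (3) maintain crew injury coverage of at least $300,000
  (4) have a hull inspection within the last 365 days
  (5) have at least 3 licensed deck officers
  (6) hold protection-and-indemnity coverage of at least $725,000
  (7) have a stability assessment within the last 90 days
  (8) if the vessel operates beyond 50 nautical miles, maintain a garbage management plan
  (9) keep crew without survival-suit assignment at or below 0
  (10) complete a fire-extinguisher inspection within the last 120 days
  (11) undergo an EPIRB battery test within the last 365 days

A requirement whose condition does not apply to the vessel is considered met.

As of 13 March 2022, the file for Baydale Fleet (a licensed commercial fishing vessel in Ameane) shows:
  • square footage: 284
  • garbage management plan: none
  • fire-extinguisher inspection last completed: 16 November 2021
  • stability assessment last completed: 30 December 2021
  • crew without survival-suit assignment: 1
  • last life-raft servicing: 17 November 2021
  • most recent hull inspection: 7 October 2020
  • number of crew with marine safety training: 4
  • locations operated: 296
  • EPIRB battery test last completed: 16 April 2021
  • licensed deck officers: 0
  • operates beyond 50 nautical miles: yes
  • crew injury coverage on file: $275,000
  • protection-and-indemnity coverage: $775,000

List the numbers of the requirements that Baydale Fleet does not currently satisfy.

3, 4, 5, 8, 9

1. life-raft servicing 116 days ago vs limit 120 → met
2. crew with marine safety training 4 ≥ 2 → met
3. crew injury coverage $275,000 < $300,000 → not met
4. hull inspection 522 days ago vs limit 365 → not met
5. licensed deck officers 0 < 3 → not met
6. protection-and-indemnity coverage $775,000 ≥ $725,000 → met
7. stability assessment 73 days ago vs limit 90 → met
8. condition 'operates beyond 50 nautical miles' holds; garbage management plan absent → not met
9. crew without survival-suit assignment 1 > 0 → not met
10. fire-extinguisher inspection 117 days ago vs limit 120 → met
11. EPIRB battery test 331 days ago vs limit 365 → met
Not met: 3, 4, 5, 8, 9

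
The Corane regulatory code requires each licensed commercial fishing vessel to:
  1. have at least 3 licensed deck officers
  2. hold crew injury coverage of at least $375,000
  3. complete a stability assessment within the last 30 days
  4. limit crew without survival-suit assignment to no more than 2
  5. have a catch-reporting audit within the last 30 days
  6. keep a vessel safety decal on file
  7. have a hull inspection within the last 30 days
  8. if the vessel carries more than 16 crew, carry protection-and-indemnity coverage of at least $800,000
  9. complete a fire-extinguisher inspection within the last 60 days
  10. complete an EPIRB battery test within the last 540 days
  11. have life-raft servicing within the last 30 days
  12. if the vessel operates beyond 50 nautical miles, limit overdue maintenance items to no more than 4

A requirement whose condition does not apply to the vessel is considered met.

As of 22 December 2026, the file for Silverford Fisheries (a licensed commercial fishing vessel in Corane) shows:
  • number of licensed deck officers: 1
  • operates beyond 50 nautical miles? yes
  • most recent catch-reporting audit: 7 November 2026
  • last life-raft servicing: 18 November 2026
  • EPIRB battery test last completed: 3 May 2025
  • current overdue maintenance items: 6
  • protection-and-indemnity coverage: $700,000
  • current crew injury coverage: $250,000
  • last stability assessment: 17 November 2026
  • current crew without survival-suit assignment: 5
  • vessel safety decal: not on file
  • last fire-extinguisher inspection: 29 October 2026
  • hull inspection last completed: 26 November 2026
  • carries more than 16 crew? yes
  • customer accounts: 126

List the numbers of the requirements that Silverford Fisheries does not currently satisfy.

1, 2, 3, 4, 5, 6, 8, 10, 11, 12

1. licensed deck officers 1 < 3 → not met
2. crew injury coverage $250,000 < $375,000 → not met
3. stability assessment 35 days ago vs limit 30 → not met
4. crew without survival-suit assignment 5 > 2 → not met
5. catch-reporting audit 45 days ago vs limit 30 → not met
6. vessel safety decal absent → not met
7. hull inspection 26 days ago vs limit 30 → met
8. condition 'carries more than 16 crew' holds; protection-and-indemnity coverage $700,000 < $800,000 → not met
9. fire-extinguisher inspection 54 days ago vs limit 60 → met
10. EPIRB battery test 598 days ago vs limit 540 → not met
11. life-raft servicing 34 days ago vs limit 30 → not met
12. condition 'operates beyond 50 nautical miles' holds; overdue maintenance items 6 > 4 → not met
Not met: 1, 2, 3, 4, 5, 6, 8, 10, 11, 12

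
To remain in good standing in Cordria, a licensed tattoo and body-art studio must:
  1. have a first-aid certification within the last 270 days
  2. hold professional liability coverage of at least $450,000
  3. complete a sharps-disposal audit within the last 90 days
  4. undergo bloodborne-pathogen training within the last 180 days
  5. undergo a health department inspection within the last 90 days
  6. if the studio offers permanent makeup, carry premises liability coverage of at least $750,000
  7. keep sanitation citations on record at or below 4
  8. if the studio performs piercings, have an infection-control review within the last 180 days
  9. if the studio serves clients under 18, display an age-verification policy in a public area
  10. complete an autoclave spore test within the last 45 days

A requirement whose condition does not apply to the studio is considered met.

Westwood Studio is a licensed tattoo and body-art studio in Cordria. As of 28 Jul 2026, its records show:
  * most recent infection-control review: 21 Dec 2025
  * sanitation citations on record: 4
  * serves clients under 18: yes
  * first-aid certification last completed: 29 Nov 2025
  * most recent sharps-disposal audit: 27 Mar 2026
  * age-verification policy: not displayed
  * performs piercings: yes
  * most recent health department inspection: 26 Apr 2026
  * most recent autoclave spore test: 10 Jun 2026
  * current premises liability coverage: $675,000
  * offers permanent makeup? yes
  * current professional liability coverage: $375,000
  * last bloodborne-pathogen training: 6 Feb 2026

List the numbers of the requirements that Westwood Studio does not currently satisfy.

2, 3, 5, 6, 8, 9, 10

1. first-aid certification 241 days ago vs limit 270 → met
2. professional liability coverage $375,000 < $450,000 → not met
3. sharps-disposal audit 123 days ago vs limit 90 → not met
4. bloodborne-pathogen training 172 days ago vs limit 180 → met
5. health department inspection 93 days ago vs limit 90 → not met
6. condition 'offers permanent makeup' holds; premises liability coverage $675,000 < $750,000 → not met
7. sanitation citations on record 4 ≤ 4 → met
8. condition 'performs piercings' holds; infection-control review 219 days ago vs limit 180 → not met
9. condition 'serves clients under 18' holds; age-verification policy absent → not met
10. autoclave spore test 48 days ago vs limit 45 → not met
Not met: 2, 3, 5, 6, 8, 9, 10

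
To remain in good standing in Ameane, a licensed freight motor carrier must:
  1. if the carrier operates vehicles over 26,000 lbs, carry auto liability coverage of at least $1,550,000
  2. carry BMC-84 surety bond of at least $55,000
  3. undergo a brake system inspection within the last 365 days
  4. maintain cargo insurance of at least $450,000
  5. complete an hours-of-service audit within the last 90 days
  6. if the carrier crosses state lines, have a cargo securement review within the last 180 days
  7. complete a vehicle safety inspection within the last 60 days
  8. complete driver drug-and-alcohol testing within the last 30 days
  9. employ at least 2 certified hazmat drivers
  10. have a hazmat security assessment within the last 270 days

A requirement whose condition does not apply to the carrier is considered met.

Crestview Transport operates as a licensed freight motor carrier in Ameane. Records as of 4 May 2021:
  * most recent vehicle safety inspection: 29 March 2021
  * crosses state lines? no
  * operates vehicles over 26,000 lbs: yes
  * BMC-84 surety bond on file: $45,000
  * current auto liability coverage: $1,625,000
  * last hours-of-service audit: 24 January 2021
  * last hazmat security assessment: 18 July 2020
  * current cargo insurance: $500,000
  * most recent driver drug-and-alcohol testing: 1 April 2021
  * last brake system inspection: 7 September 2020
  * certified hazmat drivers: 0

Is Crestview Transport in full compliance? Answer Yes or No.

No

1. condition 'operates vehicles over 26,000 lbs' holds; auto liability coverage $1,625,000 ≥ $1,550,000 → met
2. BMC-84 surety bond $45,000 < $55,000 → not met
3. brake system inspection 239 days ago vs limit 365 → met
4. cargo insurance $500,000 ≥ $450,000 → met
5. hours-of-service audit 100 days ago vs limit 90 → not met
6. condition 'crosses state lines' does not hold → requirement n/a → met
7. vehicle safety inspection 36 days ago vs limit 60 → met
8. driver drug-and-alcohol testing 33 days ago vs limit 30 → not met
9. certified hazmat drivers 0 < 2 → not met
10. hazmat security assessment 290 days ago vs limit 270 → not met
Not met: 2, 5, 8, 9, 10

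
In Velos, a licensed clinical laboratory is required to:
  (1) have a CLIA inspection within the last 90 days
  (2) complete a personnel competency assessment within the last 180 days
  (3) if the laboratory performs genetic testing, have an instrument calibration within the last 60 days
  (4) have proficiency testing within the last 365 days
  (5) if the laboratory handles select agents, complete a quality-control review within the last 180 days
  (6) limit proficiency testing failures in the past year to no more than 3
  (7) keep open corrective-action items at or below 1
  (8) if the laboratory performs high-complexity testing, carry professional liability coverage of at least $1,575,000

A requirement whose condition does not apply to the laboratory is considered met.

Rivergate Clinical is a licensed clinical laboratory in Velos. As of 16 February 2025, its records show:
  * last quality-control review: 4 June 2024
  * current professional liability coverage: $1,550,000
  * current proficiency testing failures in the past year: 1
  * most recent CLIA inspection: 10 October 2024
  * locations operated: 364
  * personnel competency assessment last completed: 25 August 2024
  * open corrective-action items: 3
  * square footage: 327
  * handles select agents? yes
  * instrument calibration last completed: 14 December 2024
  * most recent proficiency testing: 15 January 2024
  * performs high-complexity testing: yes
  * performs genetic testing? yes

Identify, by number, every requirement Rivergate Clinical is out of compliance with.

1, 3, 4, 5, 7, 8

1. CLIA inspection 129 days ago vs limit 90 → not met
2. personnel competency assessment 175 days ago vs limit 180 → met
3. condition 'performs genetic testing' holds; instrument calibration 64 days ago vs limit 60 → not met
4. proficiency testing 398 days ago vs limit 365 → not met
5. condition 'handles select agents' holds; quality-control review 257 days ago vs limit 180 → not met
6. proficiency testing failures in the past year 1 ≤ 3 → met
7. open corrective-action items 3 > 1 → not met
8. condition 'performs high-complexity testing' holds; professional liability coverage $1,550,000 < $1,575,000 → not met
Not met: 1, 3, 4, 5, 7, 8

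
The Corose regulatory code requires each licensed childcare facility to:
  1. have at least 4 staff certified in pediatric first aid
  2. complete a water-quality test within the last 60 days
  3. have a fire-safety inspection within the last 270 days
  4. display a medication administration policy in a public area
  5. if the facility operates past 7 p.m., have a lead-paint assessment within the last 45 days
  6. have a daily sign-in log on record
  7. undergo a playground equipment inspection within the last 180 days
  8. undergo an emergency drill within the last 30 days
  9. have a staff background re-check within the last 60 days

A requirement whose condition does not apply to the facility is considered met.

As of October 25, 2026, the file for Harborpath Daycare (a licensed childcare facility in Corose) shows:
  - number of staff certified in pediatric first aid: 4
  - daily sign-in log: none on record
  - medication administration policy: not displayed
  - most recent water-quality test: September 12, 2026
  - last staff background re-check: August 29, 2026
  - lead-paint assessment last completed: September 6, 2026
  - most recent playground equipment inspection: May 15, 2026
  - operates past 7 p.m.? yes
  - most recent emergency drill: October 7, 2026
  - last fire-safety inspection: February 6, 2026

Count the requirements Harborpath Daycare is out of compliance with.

3

1. staff certified in pediatric first aid 4 ≥ 4 → met
2. water-quality test 43 days ago vs limit 60 → met
3. fire-safety inspection 261 days ago vs limit 270 → met
4. medication administration policy absent → not met
5. condition 'operates past 7 p.m.' holds; lead-paint assessment 49 days ago vs limit 45 → not met
6. daily sign-in log absent → not met
7. playground equipment inspection 163 days ago vs limit 180 → met
8. emergency drill 18 days ago vs limit 30 → met
9. staff background re-check 57 days ago vs limit 60 → met
Not met: 3 of 9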